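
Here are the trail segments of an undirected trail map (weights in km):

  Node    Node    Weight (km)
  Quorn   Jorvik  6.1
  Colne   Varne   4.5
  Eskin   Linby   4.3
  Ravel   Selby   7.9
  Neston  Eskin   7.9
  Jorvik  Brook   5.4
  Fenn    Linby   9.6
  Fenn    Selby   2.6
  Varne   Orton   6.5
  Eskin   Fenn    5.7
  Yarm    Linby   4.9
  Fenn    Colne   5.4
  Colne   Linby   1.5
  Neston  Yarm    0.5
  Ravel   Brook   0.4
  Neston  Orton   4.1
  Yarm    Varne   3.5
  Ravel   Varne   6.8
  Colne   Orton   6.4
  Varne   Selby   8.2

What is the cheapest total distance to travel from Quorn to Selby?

19.8 km

Enumerating some paths:
Quorn - Jorvik - Brook - Ravel - Varne - Selby: 6.1+5.4+0.4+6.8+8.2 = 26.9
Quorn - Jorvik - Brook - Ravel - Selby: 6.1+5.4+0.4+7.9 = 19.8
The minimum is 19.8 km via Quorn - Jorvik - Brook - Ravel - Selby.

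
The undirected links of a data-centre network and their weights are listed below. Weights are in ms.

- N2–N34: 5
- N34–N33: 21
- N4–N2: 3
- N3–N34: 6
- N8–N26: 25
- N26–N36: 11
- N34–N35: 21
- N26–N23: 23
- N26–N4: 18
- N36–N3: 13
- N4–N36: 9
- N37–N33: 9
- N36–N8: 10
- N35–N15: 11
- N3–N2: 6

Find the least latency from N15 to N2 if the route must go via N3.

Shortest N15→N3: N15 → N35 → N34 → N3 = 38
Best N3 to N2: N3 → N2 costing 6
Total via N3: 38 + 6 = 44 ms.

44 ms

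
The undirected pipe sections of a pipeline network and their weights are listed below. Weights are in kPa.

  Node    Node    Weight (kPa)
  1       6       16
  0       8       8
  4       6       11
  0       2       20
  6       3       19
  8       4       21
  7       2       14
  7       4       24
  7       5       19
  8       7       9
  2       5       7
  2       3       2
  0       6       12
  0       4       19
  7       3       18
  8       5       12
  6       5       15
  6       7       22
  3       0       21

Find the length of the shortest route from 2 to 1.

Running Dijkstra from 2:
2: 0
3: 2  (via 2)
5: 7  (via 2)
7: 14  (via 2)
8: 19  (via 5)
0: 20  (via 2)
6: 21  (via 3)
4: 32  (via 6)
1: 37  (via 6)
Shortest route: 2 → 3 → 6 → 1 = 37 kPa.

37 kPa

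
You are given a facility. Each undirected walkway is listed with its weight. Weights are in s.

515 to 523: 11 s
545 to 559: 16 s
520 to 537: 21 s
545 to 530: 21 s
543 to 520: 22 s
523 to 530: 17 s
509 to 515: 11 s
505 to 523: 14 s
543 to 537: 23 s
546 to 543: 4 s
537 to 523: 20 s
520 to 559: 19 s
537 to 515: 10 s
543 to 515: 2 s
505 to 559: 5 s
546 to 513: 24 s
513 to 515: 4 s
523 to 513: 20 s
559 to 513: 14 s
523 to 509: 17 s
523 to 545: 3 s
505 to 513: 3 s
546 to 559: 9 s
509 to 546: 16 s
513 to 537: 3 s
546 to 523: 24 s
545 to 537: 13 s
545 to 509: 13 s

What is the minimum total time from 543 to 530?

Settle nodes by increasing distance from 543:
543: 0
515: 2  (via 543)
546: 4  (via 543)
513: 6  (via 515)
505: 9  (via 513)
537: 9  (via 513)
559: 13  (via 546)
523: 13  (via 515)
509: 13  (via 515)
545: 16  (via 523)
520: 22  (via 543)
530: 30  (via 523)
Shortest route: 543–515–523–530 = 30 s.

30 s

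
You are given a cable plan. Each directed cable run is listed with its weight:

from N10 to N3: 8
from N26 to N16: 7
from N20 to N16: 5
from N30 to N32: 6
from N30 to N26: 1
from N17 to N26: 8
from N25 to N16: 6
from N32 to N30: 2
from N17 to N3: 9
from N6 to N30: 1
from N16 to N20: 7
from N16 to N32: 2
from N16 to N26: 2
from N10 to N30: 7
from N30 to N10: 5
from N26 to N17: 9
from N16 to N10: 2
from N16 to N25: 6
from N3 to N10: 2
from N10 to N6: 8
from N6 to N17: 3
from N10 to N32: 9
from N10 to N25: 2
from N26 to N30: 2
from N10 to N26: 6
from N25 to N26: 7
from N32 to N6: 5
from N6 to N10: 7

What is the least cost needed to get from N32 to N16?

10

Enumerating some paths:
N32 → N6 → N30 → N26 → N16: 5+1+1+7 = 14
N32 → N30 → N26 → N16: 2+1+7 = 10
N32 → N6 → N30 → N10 → N25 → N16: 5+1+5+2+6 = 19
N32 → N30 → N10 → N25 → N16: 2+5+2+6 = 15
The minimum is 10 via N32 → N30 → N26 → N16.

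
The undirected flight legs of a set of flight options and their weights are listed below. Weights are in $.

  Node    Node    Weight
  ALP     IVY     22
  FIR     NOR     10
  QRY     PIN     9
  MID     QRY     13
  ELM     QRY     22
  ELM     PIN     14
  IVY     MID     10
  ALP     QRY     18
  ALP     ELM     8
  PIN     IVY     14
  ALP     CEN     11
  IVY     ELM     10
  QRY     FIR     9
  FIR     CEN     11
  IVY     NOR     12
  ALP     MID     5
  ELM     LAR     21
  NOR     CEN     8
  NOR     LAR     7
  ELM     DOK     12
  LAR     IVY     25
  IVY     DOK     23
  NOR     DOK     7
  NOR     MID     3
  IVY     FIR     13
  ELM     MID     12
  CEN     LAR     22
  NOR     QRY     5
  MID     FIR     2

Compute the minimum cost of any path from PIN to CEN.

$22

Running Dijkstra from PIN:
PIN: 0
QRY: 9  (via PIN)
IVY: 14  (via PIN)
NOR: 14  (via QRY)
ELM: 14  (via PIN)
MID: 17  (via NOR)
FIR: 18  (via QRY)
LAR: 21  (via NOR)
DOK: 21  (via NOR)
ALP: 22  (via ELM)
CEN: 22  (via NOR)
Shortest route: PIN–QRY–NOR–CEN = $22.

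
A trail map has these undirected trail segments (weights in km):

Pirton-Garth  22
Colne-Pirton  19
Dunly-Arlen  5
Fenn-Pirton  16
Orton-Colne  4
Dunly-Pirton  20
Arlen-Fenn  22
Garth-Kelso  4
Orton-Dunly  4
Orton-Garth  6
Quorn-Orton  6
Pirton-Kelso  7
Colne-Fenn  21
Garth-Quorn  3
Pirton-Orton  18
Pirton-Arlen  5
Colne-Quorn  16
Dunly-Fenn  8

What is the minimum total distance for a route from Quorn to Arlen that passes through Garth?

18 km

Best Quorn to Garth: Quorn–Garth costing 3
Best Garth to Arlen: Garth–Orton–Dunly–Arlen costing 15
Total via Garth: 3 + 15 = 18 km.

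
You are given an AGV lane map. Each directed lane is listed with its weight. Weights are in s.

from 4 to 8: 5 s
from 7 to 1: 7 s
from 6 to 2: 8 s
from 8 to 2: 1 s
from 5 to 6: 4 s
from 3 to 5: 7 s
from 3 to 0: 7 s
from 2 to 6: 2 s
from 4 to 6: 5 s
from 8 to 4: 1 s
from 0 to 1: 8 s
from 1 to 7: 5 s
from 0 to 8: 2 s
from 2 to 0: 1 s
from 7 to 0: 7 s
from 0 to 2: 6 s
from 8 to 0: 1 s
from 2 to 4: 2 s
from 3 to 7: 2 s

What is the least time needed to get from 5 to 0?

Compare a few routes:
5–6–2–0: 4+8+1 = 13
5–6–2–4–8–0: 4+8+2+5+1 = 20
The minimum is 13 s via 5–6–2–0.

13 s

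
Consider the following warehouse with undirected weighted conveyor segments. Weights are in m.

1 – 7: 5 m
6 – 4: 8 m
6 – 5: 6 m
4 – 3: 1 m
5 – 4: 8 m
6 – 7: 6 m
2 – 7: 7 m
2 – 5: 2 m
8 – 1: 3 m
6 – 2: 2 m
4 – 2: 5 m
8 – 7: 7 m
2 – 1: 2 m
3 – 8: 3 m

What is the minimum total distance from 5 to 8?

7 m

Enumerating some paths:
5 → 2 → 1 → 8: 2+2+3 = 7
5 → 2 → 4 → 3 → 8: 2+5+1+3 = 11
Cheapest is 5 → 2 → 1 → 8 at 7 m.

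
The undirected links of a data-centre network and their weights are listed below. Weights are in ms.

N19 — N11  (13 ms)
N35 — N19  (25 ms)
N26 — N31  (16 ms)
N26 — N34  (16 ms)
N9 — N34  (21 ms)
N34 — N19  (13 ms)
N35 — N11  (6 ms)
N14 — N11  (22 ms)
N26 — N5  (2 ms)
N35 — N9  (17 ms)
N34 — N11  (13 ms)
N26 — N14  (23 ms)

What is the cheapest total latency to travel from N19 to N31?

45 ms

Shortest distances from N19:
N19: 0
N34: 13  (via N19)
N11: 13  (via N19)
N35: 19  (via N11)
N26: 29  (via N34)
N5: 31  (via N26)
N9: 34  (via N34)
N14: 35  (via N11)
N31: 45  (via N26)
Shortest route: N19 → N34 → N26 → N31 = 45 ms.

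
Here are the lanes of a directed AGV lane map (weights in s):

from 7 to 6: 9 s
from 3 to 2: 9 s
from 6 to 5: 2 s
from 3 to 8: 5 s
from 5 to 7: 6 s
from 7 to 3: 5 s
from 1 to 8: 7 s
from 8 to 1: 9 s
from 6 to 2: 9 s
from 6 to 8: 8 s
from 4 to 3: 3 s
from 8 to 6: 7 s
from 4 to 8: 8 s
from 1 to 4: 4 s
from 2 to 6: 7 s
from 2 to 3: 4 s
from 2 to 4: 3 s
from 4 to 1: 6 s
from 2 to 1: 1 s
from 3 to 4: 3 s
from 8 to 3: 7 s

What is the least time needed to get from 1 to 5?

Candidate routes:
1 - 4 - 3 - 2 - 6 - 5: 4+3+9+7+2 = 25
1 - 8 - 6 - 5: 7+7+2 = 16
1 - 4 - 8 - 6 - 5: 4+8+7+2 = 21
1 - 4 - 3 - 8 - 6 - 5: 4+3+5+7+2 = 21
The minimum is 16 s via 1 - 8 - 6 - 5.

16 s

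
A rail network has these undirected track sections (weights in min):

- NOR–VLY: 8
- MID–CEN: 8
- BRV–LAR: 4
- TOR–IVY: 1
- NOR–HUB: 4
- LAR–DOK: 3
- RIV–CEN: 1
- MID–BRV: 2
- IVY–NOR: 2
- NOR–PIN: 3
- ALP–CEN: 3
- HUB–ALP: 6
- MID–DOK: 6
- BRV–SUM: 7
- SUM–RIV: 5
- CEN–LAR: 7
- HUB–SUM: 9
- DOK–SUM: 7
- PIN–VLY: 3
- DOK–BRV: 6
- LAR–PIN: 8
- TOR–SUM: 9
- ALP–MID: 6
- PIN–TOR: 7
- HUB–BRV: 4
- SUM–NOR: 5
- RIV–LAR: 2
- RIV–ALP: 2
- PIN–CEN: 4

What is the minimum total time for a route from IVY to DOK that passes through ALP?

19 min

Best IVY to ALP: IVY–NOR–HUB–ALP costing 12
Shortest ALP→DOK: ALP–RIV–LAR–DOK = 7
Total via ALP: 12 + 7 = 19 min.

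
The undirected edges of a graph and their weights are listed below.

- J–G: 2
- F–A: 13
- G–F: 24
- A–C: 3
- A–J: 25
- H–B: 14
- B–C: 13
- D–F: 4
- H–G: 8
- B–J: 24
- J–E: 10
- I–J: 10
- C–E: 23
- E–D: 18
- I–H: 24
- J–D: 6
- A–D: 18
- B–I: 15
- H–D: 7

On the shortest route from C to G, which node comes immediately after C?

A

Enumerating some paths:
C–A–J–G: 3+25+2 = 30
C–A–F–D–J–G: 3+13+4+6+2 = 28
C–A–D–J–G: 3+18+6+2 = 29
C–A–F–D–H–G: 3+13+4+7+8 = 35
Cheapest is C–A–F–D–J–G at 28.
So from C the first move is to A.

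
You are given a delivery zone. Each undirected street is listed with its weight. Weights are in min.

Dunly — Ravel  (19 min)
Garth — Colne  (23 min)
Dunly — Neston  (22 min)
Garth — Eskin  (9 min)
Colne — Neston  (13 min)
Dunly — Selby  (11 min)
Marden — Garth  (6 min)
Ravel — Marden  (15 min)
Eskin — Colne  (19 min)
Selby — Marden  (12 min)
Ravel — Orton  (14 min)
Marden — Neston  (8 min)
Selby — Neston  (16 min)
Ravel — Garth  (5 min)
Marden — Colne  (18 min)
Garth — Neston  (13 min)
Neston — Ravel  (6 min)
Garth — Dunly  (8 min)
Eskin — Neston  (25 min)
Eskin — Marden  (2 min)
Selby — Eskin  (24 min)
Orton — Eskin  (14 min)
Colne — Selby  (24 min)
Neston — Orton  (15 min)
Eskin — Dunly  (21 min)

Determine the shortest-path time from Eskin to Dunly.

Compare a few routes:
Eskin–Marden–Garth–Dunly: 2+6+8 = 16
Eskin–Dunly: 21 = 21
Eskin–Marden–Selby–Dunly: 2+12+11 = 25
Eskin–Garth–Dunly: 9+8 = 17
The minimum is 16 min via Eskin–Marden–Garth–Dunly.

16 min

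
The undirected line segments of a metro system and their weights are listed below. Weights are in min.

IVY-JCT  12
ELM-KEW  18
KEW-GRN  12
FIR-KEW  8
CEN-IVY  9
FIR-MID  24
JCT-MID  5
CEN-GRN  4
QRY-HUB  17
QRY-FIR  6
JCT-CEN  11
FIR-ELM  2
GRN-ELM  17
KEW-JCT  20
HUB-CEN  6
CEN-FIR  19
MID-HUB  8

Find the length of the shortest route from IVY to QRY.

32 min

Candidate routes:
IVY → CEN → FIR → QRY: 9+19+6 = 34
IVY → CEN → HUB → QRY: 9+6+17 = 32
Cheapest is IVY → CEN → HUB → QRY at 32 min.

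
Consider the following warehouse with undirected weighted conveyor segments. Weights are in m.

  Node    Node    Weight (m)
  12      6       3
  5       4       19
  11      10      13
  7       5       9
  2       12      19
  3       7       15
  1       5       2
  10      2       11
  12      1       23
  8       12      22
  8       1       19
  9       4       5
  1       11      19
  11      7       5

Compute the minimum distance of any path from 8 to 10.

48 m

Running Dijkstra from 8:
8: 0
1: 19  (via 8)
5: 21  (via 1)
12: 22  (via 8)
6: 25  (via 12)
7: 30  (via 5)
11: 35  (via 7)
4: 40  (via 5)
2: 41  (via 12)
3: 45  (via 7)
9: 45  (via 4)
10: 48  (via 11)
Shortest route: 8 → 1 → 5 → 7 → 11 → 10 = 48 m.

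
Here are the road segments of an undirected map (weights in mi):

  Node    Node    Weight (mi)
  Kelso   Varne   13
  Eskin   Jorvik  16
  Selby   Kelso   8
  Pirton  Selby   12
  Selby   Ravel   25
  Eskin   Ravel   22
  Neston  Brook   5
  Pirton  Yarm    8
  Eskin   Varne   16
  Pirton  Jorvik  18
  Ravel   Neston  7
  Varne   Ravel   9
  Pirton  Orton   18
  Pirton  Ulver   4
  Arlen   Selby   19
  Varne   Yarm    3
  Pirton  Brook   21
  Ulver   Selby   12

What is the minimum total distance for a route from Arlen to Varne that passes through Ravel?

53 mi

Best Arlen to Ravel: Arlen–Selby–Ravel costing 44
Best Ravel to Varne: Ravel–Varne costing 9
Total via Ravel: 44 + 9 = 53 mi.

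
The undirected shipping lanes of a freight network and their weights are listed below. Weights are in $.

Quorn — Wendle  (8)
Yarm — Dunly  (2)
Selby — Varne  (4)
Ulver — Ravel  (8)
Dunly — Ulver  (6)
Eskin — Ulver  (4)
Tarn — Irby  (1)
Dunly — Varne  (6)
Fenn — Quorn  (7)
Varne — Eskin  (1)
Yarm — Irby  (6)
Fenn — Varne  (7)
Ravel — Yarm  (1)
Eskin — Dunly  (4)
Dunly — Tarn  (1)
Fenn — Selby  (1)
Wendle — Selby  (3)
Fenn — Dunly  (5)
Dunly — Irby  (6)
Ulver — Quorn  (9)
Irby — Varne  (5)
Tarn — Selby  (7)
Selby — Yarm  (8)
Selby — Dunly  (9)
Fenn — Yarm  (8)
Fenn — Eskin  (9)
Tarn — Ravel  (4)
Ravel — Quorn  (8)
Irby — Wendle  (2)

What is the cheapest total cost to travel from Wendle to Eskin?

Settle nodes by increasing distance from Wendle:
Wendle: 0
Irby: 2  (via Wendle)
Tarn: 3  (via Irby)
Selby: 3  (via Wendle)
Dunly: 4  (via Tarn)
Fenn: 4  (via Selby)
Yarm: 6  (via Dunly)
Ravel: 7  (via Tarn)
Varne: 7  (via Irby)
Quorn: 8  (via Wendle)
Eskin: 8  (via Dunly)
Shortest route: Wendle → Irby → Tarn → Dunly → Eskin = $8.

$8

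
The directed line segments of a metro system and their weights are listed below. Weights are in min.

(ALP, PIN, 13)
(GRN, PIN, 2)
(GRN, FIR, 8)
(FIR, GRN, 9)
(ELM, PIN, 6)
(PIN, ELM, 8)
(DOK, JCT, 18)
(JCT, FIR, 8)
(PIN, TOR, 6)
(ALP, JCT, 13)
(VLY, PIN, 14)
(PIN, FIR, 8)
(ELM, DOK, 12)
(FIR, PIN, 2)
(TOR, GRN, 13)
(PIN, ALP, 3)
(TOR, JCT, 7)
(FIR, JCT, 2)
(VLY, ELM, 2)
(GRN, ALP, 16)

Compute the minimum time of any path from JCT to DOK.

Shortest distances from JCT:
JCT: 0
FIR: 8  (via JCT)
PIN: 10  (via FIR)
ALP: 13  (via PIN)
TOR: 16  (via PIN)
GRN: 17  (via FIR)
ELM: 18  (via PIN)
DOK: 30  (via ELM)
Shortest route: JCT–FIR–PIN–ELM–DOK = 30 min.

30 min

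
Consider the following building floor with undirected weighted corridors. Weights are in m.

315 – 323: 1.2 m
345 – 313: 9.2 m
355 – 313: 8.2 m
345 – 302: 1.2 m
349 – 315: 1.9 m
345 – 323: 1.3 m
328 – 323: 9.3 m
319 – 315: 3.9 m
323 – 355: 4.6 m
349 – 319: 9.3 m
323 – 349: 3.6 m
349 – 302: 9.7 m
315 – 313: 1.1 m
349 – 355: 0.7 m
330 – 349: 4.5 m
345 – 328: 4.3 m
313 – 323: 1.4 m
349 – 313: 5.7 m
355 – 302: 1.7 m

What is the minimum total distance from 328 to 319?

Candidate routes:
328 - 345 - 302 - 355 - 349 - 315 - 319: 4.3+1.2+1.7+0.7+1.9+3.9 = 13.7
328 - 345 - 323 - 313 - 315 - 319: 4.3+1.3+1.4+1.1+3.9 = 12
328 - 345 - 323 - 315 - 319: 4.3+1.3+1.2+3.9 = 10.7
Cheapest is 328 - 345 - 323 - 315 - 319 at 10.7 m.

10.7 m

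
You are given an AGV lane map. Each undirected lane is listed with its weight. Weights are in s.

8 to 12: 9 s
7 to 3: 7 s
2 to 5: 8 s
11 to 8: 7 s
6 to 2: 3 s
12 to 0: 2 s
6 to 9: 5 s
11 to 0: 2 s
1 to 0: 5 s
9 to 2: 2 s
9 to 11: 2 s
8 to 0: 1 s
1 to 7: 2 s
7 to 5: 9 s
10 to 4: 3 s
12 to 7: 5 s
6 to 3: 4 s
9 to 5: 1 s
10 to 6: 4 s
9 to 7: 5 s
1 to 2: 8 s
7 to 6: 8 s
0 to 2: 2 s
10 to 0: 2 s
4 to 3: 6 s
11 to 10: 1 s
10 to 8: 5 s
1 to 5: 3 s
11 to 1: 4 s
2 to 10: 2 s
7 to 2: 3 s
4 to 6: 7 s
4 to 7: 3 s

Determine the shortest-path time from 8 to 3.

10 s

Shortest distances from 8:
8: 0
0: 1  (via 8)
2: 3  (via 0)
10: 3  (via 0)
11: 3  (via 0)
12: 3  (via 0)
9: 5  (via 2)
1: 6  (via 0)
4: 6  (via 10)
5: 6  (via 9)
6: 6  (via 2)
7: 6  (via 2)
3: 10  (via 6)
Shortest route: 8–0–2–6–3 = 10 s.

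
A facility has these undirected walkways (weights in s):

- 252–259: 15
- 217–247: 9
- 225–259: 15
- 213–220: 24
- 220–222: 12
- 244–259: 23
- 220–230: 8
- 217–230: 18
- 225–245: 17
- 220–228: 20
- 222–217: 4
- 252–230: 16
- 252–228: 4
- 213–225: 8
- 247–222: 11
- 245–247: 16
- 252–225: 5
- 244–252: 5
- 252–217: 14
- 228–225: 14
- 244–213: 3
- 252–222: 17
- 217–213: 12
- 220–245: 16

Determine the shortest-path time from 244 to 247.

Settle nodes by increasing distance from 244:
244: 0
213: 3  (via 244)
252: 5  (via 244)
228: 9  (via 252)
225: 10  (via 252)
217: 15  (via 213)
222: 19  (via 217)
259: 20  (via 252)
230: 21  (via 252)
247: 24  (via 217)
Shortest route: 244 → 213 → 217 → 247 = 24 s.

24 s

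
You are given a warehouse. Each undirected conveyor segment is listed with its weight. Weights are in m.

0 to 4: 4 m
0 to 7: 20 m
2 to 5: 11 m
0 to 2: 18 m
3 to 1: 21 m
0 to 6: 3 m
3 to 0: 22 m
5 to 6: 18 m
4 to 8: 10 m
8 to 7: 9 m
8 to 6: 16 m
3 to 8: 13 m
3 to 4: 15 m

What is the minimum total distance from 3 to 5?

Settle nodes by increasing distance from 3:
3: 0
8: 13  (via 3)
4: 15  (via 3)
0: 19  (via 4)
1: 21  (via 3)
6: 22  (via 0)
7: 22  (via 8)
2: 37  (via 0)
5: 40  (via 6)
Shortest route: 3–4–0–6–5 = 40 m.

40 m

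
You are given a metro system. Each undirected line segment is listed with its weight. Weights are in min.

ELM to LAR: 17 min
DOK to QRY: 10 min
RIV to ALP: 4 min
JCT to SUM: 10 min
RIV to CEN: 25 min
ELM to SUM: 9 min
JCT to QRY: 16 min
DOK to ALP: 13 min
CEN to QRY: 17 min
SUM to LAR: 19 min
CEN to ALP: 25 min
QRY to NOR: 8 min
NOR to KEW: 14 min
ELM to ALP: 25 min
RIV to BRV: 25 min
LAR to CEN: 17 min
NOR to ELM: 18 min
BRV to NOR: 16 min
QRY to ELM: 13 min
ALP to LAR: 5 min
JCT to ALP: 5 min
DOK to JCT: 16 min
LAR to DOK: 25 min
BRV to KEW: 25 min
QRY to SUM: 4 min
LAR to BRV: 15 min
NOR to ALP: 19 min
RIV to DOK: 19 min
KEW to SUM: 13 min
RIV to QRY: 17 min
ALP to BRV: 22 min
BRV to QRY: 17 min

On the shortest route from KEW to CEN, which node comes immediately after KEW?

Enumerating some paths:
KEW - SUM - LAR - CEN: 13+19+17 = 49
KEW - SUM - JCT - ALP - LAR - CEN: 13+10+5+5+17 = 50
KEW - SUM - QRY - CEN: 13+4+17 = 34
KEW - NOR - QRY - CEN: 14+8+17 = 39
Cheapest is KEW - SUM - QRY - CEN at 34 min.
So from KEW the first move is to SUM.

SUM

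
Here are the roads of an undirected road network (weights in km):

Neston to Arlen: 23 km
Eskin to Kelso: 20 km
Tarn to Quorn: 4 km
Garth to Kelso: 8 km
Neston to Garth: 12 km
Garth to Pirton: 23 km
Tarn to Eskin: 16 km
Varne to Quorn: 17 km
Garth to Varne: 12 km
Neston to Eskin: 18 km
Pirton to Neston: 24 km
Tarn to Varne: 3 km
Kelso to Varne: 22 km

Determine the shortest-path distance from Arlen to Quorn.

54 km

Running Dijkstra from Arlen:
Arlen: 0
Neston: 23  (via Arlen)
Garth: 35  (via Neston)
Eskin: 41  (via Neston)
Kelso: 43  (via Garth)
Pirton: 47  (via Neston)
Varne: 47  (via Garth)
Tarn: 50  (via Varne)
Quorn: 54  (via Tarn)
Shortest route: Arlen → Neston → Garth → Varne → Tarn → Quorn = 54 km.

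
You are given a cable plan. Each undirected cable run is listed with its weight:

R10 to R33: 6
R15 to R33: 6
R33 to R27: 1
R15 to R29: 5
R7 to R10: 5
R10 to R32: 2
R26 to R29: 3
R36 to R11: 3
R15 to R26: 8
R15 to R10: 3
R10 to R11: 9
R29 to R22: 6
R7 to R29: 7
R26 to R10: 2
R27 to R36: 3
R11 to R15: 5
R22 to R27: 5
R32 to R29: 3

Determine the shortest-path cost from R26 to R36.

Candidate routes:
R26 - R10 - R15 - R11 - R36: 2+3+5+3 = 13
R26 - R10 - R33 - R27 - R36: 2+6+1+3 = 12
Cheapest is R26 - R10 - R33 - R27 - R36 at 12.

12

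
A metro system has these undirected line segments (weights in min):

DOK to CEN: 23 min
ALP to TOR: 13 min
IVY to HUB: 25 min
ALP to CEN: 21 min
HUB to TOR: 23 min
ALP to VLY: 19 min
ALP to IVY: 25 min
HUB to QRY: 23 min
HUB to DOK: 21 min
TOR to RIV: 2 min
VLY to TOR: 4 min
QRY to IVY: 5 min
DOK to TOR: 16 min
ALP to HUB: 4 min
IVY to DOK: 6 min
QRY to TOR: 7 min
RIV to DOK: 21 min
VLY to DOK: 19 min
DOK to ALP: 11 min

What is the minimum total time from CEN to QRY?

Compare a few routes:
CEN - DOK - TOR - QRY: 23+16+7 = 46
CEN - DOK - IVY - QRY: 23+6+5 = 34
CEN - ALP - DOK - IVY - QRY: 21+11+6+5 = 43
CEN - ALP - TOR - QRY: 21+13+7 = 41
Cheapest is CEN - DOK - IVY - QRY at 34 min.

34 min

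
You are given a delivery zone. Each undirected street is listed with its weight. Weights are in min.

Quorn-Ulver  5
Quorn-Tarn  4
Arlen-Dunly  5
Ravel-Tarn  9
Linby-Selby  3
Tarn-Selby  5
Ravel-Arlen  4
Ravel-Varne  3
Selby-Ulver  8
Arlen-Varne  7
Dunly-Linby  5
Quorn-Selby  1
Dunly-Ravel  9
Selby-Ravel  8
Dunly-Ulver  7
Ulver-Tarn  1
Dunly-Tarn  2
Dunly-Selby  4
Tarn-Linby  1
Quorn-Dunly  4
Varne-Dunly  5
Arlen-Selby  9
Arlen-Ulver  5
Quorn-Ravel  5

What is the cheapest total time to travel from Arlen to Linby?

Running Dijkstra from Arlen:
Arlen: 0
Ravel: 4  (via Arlen)
Dunly: 5  (via Arlen)
Ulver: 5  (via Arlen)
Tarn: 6  (via Ulver)
Varne: 7  (via Arlen)
Linby: 7  (via Tarn)
Shortest route: Arlen → Ulver → Tarn → Linby = 7 min.

7 min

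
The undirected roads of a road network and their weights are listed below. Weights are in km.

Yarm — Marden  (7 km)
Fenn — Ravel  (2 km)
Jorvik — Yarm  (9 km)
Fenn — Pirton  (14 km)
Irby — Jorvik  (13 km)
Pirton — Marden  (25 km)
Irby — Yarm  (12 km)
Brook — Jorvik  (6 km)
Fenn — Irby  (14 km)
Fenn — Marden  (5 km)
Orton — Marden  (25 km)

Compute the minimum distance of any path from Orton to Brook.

Enumerating some paths:
Orton - Marden - Yarm - Jorvik - Brook: 25+7+9+6 = 47
Orton - Marden - Fenn - Irby - Jorvik - Brook: 25+5+14+13+6 = 63
Cheapest is Orton - Marden - Yarm - Jorvik - Brook at 47 km.

47 km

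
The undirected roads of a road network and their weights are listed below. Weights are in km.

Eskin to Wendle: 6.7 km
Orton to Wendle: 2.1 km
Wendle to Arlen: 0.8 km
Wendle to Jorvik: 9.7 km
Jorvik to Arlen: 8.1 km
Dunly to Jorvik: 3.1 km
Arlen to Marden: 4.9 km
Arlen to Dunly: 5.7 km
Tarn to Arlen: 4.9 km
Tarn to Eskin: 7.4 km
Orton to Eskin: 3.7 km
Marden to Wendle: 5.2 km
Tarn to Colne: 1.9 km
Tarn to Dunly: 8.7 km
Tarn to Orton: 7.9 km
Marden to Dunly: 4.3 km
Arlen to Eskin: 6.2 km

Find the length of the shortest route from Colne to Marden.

Shortest distances from Colne:
Colne: 0
Tarn: 1.9  (via Colne)
Arlen: 6.8  (via Tarn)
Wendle: 7.6  (via Arlen)
Eskin: 9.3  (via Tarn)
Orton: 9.7  (via Wendle)
Dunly: 10.6  (via Tarn)
Marden: 11.7  (via Arlen)
Shortest route: Colne → Tarn → Arlen → Marden = 11.7 km.

11.7 km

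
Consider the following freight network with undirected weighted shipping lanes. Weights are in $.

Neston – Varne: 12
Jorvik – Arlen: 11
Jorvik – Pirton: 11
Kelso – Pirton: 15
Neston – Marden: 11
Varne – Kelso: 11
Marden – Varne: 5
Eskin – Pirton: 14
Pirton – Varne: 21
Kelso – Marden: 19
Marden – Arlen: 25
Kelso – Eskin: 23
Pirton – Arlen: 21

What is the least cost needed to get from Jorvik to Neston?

$44

Running Dijkstra from Jorvik:
Jorvik: 0
Arlen: 11  (via Jorvik)
Pirton: 11  (via Jorvik)
Eskin: 25  (via Pirton)
Kelso: 26  (via Pirton)
Varne: 32  (via Pirton)
Marden: 36  (via Arlen)
Neston: 44  (via Varne)
Shortest route: Jorvik → Pirton → Varne → Neston = $44.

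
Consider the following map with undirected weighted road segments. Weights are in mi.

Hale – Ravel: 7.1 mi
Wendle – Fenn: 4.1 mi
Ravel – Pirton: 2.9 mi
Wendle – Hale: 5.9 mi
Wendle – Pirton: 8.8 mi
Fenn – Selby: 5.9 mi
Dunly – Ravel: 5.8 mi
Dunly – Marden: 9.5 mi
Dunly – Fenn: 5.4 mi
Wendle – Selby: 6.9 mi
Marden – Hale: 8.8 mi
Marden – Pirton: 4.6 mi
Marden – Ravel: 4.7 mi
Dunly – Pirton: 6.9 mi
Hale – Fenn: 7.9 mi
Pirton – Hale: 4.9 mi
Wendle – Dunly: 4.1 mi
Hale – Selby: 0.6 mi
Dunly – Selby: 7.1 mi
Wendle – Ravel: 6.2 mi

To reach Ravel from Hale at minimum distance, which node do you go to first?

Ravel

Candidate routes:
Hale - Pirton - Ravel: 4.9+2.9 = 7.8
Hale - Ravel: 7.1 = 7.1
Hale - Wendle - Ravel: 5.9+6.2 = 12.1
The minimum is 7.1 mi via Hale - Ravel.
So from Hale the first move is to Ravel.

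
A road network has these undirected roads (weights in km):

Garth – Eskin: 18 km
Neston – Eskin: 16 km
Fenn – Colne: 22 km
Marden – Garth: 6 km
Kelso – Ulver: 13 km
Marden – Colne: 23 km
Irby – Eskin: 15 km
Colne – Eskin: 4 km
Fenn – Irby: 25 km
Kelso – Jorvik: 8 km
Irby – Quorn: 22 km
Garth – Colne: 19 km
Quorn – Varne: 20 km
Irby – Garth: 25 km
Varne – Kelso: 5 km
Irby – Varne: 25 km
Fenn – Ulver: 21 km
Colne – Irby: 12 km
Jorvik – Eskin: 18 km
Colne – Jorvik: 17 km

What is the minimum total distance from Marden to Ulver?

61 km

Candidate routes:
Marden → Garth → Eskin → Jorvik → Kelso → Ulver: 6+18+18+8+13 = 63
Marden → Colne → Jorvik → Kelso → Ulver: 23+17+8+13 = 61
Marden → Garth → Colne → Jorvik → Kelso → Ulver: 6+19+17+8+13 = 63
The minimum is 61 km via Marden → Colne → Jorvik → Kelso → Ulver.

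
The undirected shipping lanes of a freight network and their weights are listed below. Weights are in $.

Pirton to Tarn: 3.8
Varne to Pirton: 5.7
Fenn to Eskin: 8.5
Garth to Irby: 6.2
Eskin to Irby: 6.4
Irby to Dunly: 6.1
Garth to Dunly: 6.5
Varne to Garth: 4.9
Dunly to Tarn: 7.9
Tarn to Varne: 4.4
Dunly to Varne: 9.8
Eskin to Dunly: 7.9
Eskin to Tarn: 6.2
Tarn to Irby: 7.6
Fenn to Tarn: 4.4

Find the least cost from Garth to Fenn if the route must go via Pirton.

$18.8

Best Garth to Pirton: Garth → Varne → Pirton costing 10.6
Shortest Pirton→Fenn: Pirton → Tarn → Fenn = 8.2
Total via Pirton: 10.6 + 8.2 = $18.8.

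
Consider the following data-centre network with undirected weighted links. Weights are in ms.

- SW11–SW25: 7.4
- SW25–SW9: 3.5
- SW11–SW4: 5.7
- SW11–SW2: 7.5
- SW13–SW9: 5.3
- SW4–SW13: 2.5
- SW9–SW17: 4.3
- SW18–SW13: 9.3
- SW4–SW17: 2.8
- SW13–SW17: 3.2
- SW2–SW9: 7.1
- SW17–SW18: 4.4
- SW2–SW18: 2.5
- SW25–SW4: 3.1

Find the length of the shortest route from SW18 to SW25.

10.3 ms

Shortest distances from SW18:
SW18: 0
SW2: 2.5  (via SW18)
SW17: 4.4  (via SW18)
SW4: 7.2  (via SW17)
SW13: 7.6  (via SW17)
SW9: 8.7  (via SW17)
SW11: 10  (via SW2)
SW25: 10.3  (via SW4)
Shortest route: SW18 → SW17 → SW4 → SW25 = 10.3 ms.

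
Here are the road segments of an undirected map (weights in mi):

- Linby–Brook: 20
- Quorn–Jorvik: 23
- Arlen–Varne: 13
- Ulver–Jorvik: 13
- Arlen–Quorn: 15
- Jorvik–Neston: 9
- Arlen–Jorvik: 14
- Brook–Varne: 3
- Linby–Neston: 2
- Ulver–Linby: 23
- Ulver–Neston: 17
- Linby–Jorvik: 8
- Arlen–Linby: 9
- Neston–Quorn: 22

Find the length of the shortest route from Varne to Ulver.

40 mi

Enumerating some paths:
Varne → Arlen → Jorvik → Ulver: 13+14+13 = 40
Varne → Brook → Linby → Neston → Ulver: 3+20+2+17 = 42
Varne → Arlen → Linby → Neston → Ulver: 13+9+2+17 = 41
The minimum is 40 mi via Varne → Arlen → Jorvik → Ulver.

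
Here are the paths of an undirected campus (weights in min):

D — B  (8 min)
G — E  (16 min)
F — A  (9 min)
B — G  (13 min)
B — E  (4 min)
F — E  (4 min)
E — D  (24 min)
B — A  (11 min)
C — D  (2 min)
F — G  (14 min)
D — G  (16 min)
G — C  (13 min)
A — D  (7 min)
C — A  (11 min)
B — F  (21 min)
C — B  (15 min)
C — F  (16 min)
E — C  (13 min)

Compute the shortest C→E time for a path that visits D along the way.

14 min

Best C to D: C → D costing 2
Shortest D→E: D → B → E = 12
Total via D: 2 + 12 = 14 min.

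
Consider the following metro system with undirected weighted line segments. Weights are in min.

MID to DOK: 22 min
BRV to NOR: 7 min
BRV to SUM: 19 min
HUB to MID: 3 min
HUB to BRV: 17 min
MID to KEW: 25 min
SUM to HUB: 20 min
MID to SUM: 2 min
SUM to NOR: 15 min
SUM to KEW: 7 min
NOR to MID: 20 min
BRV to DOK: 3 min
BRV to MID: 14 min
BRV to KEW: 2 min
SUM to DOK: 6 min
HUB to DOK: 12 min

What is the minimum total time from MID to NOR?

Running Dijkstra from MID:
MID: 0
SUM: 2  (via MID)
HUB: 3  (via MID)
DOK: 8  (via SUM)
KEW: 9  (via SUM)
BRV: 11  (via DOK)
NOR: 17  (via SUM)
Shortest route: MID → SUM → NOR = 17 min.

17 min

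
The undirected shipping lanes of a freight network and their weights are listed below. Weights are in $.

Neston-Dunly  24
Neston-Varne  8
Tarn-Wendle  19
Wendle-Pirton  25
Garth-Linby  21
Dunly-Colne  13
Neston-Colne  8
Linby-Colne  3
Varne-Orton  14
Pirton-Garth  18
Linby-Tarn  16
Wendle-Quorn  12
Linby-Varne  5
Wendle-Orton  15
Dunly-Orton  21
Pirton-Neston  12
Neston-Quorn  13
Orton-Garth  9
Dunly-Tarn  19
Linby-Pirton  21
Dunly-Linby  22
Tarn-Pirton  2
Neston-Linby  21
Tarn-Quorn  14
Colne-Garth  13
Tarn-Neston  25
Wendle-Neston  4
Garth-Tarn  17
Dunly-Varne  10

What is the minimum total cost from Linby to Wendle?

Shortest distances from Linby:
Linby: 0
Colne: 3  (via Linby)
Varne: 5  (via Linby)
Neston: 11  (via Colne)
Dunly: 15  (via Varne)
Wendle: 15  (via Neston)
Shortest route: Linby–Colne–Neston–Wendle = $15.

$15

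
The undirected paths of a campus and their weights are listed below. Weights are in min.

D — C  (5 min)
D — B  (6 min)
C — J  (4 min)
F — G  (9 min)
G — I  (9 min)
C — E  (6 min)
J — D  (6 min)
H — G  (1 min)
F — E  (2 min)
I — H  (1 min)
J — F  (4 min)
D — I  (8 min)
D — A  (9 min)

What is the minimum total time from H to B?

15 min

Candidate routes:
H → I → D → B: 1+8+6 = 15
H → G → F → J → D → B: 1+9+4+6+6 = 26
H → G → I → D → B: 1+9+8+6 = 24
Cheapest is H → I → D → B at 15 min.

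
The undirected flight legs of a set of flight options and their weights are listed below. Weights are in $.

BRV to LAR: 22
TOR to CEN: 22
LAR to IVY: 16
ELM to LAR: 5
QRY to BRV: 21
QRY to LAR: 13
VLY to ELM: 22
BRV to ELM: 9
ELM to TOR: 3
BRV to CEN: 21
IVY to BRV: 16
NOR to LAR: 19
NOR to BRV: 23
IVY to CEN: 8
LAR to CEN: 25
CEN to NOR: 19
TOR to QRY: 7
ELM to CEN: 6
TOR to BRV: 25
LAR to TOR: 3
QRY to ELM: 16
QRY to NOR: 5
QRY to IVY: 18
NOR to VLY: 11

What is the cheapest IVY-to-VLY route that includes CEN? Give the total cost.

$36

Shortest IVY→CEN: IVY–CEN = 8
Shortest CEN→VLY: CEN–ELM–VLY = 28
Total via CEN: 8 + 28 = $36.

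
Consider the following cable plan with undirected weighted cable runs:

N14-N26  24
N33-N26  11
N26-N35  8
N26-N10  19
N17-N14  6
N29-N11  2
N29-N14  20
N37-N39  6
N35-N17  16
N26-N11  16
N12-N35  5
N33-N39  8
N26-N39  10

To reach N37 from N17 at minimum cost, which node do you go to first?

Enumerating some paths:
N17 → N35 → N26 → N33 → N39 → N37: 16+8+11+8+6 = 49
N17 → N14 → N26 → N33 → N39 → N37: 6+24+11+8+6 = 55
N17 → N35 → N26 → N39 → N37: 16+8+10+6 = 40
N17 → N14 → N26 → N39 → N37: 6+24+10+6 = 46
Cheapest is N17 → N35 → N26 → N39 → N37 at 40.
So from N17 the first move is to N35.

N35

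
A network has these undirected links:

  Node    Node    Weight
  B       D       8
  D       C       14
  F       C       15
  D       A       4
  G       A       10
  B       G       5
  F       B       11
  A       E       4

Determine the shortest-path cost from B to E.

Settle nodes by increasing distance from B:
B: 0
G: 5  (via B)
D: 8  (via B)
F: 11  (via B)
A: 12  (via D)
E: 16  (via A)
Shortest route: B–D–A–E = 16.

16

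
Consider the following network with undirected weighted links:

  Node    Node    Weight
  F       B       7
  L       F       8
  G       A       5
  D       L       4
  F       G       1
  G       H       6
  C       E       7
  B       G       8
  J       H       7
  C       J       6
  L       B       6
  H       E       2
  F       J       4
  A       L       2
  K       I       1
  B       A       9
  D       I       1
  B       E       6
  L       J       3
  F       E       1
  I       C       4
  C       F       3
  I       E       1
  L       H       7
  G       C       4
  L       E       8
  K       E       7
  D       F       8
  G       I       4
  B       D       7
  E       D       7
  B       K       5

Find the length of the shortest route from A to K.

Shortest distances from A:
A: 0
L: 2  (via A)
G: 5  (via A)
J: 5  (via L)
D: 6  (via L)
F: 6  (via G)
E: 7  (via F)
I: 7  (via D)
B: 8  (via L)
K: 8  (via I)
Shortest route: A–L–D–I–K = 8.

8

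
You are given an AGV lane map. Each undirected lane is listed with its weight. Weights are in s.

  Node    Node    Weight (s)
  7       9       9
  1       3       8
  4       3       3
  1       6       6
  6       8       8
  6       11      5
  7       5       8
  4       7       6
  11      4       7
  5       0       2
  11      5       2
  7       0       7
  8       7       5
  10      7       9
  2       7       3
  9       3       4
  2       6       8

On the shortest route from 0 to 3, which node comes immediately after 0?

Compare a few routes:
0 - 5 - 11 - 4 - 3: 2+2+7+3 = 14
0 - 7 - 9 - 3: 7+9+4 = 20
0 - 7 - 4 - 3: 7+6+3 = 16
0 - 5 - 7 - 4 - 3: 2+8+6+3 = 19
The minimum is 14 s via 0 - 5 - 11 - 4 - 3.
So from 0 the first move is to 5.

5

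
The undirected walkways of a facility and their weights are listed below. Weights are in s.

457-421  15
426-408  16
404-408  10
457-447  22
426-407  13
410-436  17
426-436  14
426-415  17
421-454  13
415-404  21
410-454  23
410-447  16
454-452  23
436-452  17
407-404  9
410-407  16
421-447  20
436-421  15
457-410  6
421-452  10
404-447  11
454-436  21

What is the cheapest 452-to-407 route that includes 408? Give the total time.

Shortest 452→408: 452–436–426–408 = 47
Shortest 408→407: 408–404–407 = 19
Total via 408: 47 + 19 = 66 s.

66 s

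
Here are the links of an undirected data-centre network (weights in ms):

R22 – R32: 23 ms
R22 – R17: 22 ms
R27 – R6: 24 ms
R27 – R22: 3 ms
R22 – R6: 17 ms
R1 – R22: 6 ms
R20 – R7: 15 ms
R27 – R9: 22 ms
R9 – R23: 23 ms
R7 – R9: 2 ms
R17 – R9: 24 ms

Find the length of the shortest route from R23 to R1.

Settle nodes by increasing distance from R23:
R23: 0
R9: 23  (via R23)
R7: 25  (via R9)
R20: 40  (via R7)
R27: 45  (via R9)
R17: 47  (via R9)
R22: 48  (via R27)
R1: 54  (via R22)
Shortest route: R23–R9–R27–R22–R1 = 54 ms.

54 ms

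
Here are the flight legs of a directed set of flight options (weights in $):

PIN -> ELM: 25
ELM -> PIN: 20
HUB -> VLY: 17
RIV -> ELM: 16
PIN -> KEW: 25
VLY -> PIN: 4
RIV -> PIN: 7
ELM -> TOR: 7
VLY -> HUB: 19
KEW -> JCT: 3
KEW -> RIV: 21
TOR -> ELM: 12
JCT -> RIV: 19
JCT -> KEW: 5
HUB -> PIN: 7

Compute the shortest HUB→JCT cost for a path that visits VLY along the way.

$49

Shortest HUB→VLY: HUB → VLY = 17
Best VLY to JCT: VLY → PIN → KEW → JCT costing 32
Total via VLY: 17 + 32 = $49.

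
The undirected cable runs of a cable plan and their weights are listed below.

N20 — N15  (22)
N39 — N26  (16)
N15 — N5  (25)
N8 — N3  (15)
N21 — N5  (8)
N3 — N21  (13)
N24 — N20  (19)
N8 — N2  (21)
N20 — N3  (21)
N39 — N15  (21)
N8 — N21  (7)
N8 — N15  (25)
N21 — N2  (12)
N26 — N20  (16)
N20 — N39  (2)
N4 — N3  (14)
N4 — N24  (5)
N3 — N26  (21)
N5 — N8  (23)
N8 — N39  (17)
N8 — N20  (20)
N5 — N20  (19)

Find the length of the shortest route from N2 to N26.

Running Dijkstra from N2:
N2: 0
N21: 12  (via N2)
N8: 19  (via N21)
N5: 20  (via N21)
N3: 25  (via N21)
N39: 36  (via N8)
N20: 38  (via N39)
N4: 39  (via N3)
N15: 44  (via N8)
N24: 44  (via N4)
N26: 46  (via N3)
Shortest route: N2–N21–N3–N26 = 46.

46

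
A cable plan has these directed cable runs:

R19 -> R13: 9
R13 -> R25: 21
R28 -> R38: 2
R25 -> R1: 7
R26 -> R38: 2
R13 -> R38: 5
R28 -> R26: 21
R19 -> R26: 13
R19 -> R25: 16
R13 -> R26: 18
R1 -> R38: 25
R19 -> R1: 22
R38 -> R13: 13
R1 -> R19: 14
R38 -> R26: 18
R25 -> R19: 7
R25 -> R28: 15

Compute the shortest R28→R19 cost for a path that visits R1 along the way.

57

Shortest R28→R1: R28 → R38 → R13 → R25 → R1 = 43
Best R1 to R19: R1 → R19 costing 14
Total via R1: 43 + 14 = 57.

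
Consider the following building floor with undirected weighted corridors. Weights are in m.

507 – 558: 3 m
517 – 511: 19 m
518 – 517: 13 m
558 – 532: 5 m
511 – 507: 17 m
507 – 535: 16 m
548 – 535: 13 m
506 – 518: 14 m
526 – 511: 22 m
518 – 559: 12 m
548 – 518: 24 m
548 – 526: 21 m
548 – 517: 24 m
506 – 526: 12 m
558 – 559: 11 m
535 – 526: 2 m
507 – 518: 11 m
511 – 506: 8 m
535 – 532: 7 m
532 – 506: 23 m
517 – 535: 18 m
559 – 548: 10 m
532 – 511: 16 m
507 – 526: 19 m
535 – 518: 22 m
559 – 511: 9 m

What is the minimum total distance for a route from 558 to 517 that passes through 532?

30 m

Shortest 558→532: 558 → 532 = 5
Shortest 532→517: 532 → 535 → 517 = 25
Total via 532: 5 + 25 = 30 m.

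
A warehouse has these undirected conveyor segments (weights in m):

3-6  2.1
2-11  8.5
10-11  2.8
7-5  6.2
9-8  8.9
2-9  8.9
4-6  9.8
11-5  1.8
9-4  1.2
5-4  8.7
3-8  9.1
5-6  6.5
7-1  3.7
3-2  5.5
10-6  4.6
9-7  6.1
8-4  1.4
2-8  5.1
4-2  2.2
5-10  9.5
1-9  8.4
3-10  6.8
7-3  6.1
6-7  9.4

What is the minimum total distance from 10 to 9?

14.5 m

Running Dijkstra from 10:
10: 0
11: 2.8  (via 10)
5: 4.6  (via 11)
6: 4.6  (via 10)
3: 6.7  (via 6)
7: 10.8  (via 5)
2: 11.3  (via 11)
4: 13.3  (via 5)
1: 14.5  (via 7)
9: 14.5  (via 4)
Shortest route: 10 → 11 → 5 → 4 → 9 = 14.5 m.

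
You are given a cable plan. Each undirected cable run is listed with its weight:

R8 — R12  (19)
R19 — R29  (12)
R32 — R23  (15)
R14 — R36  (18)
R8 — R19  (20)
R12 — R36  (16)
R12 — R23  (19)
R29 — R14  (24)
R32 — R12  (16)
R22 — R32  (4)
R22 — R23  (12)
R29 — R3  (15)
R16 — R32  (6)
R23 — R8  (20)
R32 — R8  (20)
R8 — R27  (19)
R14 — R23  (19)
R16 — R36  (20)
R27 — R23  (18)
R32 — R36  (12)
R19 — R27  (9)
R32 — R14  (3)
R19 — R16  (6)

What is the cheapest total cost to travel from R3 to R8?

47

Shortest distances from R3:
R3: 0
R29: 15  (via R3)
R19: 27  (via R29)
R16: 33  (via R19)
R27: 36  (via R19)
R32: 39  (via R16)
R14: 39  (via R29)
R22: 43  (via R32)
R8: 47  (via R19)
Shortest route: R3–R29–R19–R8 = 47.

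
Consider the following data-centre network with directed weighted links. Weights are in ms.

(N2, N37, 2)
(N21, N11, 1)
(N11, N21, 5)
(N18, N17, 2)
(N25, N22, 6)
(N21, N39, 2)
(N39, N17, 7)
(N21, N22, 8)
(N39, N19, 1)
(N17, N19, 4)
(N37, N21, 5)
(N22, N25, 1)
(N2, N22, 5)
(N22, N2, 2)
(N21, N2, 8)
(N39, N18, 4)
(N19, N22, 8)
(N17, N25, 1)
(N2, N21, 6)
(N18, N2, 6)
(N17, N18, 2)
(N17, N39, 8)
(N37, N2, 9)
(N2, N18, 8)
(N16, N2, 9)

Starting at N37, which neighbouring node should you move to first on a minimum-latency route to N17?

N21

Enumerating some paths:
N37–N2–N18–N17: 9+8+2 = 19
N37–N21–N39–N18–N17: 5+2+4+2 = 13
N37–N21–N39–N17: 5+2+7 = 14
N37–N21–N2–N18–N17: 5+8+8+2 = 23
Cheapest is N37–N21–N39–N18–N17 at 13 ms.
So from N37 the first move is to N21.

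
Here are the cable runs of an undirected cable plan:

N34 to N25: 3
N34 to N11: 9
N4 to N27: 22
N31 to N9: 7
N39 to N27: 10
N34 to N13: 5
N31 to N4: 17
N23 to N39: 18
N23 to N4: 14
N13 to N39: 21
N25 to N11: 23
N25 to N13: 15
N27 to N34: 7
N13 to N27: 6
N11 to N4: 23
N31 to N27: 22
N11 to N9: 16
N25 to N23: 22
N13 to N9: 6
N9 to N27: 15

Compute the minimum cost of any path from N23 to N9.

Settle nodes by increasing distance from N23:
N23: 0
N4: 14  (via N23)
N39: 18  (via N23)
N25: 22  (via N23)
N34: 25  (via N25)
N27: 28  (via N39)
N13: 30  (via N34)
N31: 31  (via N4)
N11: 34  (via N34)
N9: 36  (via N13)
Shortest route: N23 → N25 → N34 → N13 → N9 = 36.

36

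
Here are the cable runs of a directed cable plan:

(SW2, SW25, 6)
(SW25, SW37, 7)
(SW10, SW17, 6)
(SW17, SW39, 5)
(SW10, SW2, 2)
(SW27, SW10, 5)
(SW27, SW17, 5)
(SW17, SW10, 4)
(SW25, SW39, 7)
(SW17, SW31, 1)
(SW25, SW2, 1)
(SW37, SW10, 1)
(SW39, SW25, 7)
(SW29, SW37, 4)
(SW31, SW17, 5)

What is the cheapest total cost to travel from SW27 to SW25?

13

Candidate routes:
SW27 → SW17 → SW39 → SW25: 5+5+7 = 17
SW27 → SW10 → SW2 → SW25: 5+2+6 = 13
Cheapest is SW27 → SW10 → SW2 → SW25 at 13.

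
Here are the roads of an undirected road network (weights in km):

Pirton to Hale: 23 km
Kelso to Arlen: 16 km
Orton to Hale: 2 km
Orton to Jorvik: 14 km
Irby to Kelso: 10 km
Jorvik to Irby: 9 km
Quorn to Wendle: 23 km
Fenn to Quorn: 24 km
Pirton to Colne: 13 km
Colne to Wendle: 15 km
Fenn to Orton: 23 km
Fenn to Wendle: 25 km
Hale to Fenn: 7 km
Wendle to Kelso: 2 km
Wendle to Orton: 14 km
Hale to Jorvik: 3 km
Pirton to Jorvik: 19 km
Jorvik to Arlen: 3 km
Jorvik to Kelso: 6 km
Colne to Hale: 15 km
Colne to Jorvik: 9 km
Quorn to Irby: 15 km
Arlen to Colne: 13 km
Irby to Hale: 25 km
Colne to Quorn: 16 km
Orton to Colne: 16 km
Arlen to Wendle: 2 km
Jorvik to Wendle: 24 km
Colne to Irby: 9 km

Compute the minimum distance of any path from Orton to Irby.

14 km

Running Dijkstra from Orton:
Orton: 0
Hale: 2  (via Orton)
Jorvik: 5  (via Hale)
Arlen: 8  (via Jorvik)
Fenn: 9  (via Hale)
Wendle: 10  (via Arlen)
Kelso: 11  (via Jorvik)
Irby: 14  (via Jorvik)
Shortest route: Orton–Hale–Jorvik–Irby = 14 km.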